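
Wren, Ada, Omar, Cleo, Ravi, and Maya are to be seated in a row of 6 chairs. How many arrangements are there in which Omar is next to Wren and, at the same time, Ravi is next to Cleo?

96

Treat {Omar,Wren} as one block (2 orders) and {Ravi,Cleo} as another (2 orders).
That leaves 4 units to arrange: 2 × 2 × 4! = 4 × 24 = 96.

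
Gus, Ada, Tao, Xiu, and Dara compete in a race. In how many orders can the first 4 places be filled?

120

There are 5 choices for 1st place, 4 for 2nd, and so on down to 2 for position 4.
That gives 5 × 4 × 3 × 2 = 120.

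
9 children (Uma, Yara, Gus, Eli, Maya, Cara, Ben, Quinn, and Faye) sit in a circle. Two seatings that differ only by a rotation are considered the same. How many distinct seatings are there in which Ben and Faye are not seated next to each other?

Without the restriction there are (8)! = 40320 seatings.
Seatings with Ben beside Faye: treat them as a block with 2 internal orders, giving 2 × (7)! = 10080.
Subtracting, 40320 − 10080 = 30240.

30240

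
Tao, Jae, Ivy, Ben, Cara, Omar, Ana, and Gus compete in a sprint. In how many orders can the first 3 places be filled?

This is an ordered selection of 3 from 8: P(8,3).
That gives 8 × 7 × 6 = 336.

336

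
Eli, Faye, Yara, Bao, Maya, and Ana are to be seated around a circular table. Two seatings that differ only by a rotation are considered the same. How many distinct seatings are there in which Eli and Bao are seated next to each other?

Treat {Eli, Bao} as one unit (2 internal orders) and seat the resulting 5 units around the table: (4)! circular arrangements.
So 2 × (4)! = 2 × 24 = 48.

48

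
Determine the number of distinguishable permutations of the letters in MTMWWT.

The 6 letters of MTMWWT have repeats: M appearing twice, T appearing twice, and W appearing twice.
The number of distinct arrangements is 6!/(2!·2!·2!) = 720/8 = 90.

90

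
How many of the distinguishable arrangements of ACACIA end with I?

With the last slot taken by I, it remains to arrange the other 5 letters (ACACA).
Those 5 letters have A appearing 3 times and C appearing twice, giving (5)!/(3!·2!) = 10.

10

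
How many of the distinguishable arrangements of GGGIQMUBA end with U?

Fix U in the last position and arrange the remaining 8 letters.
Those 8 letters have G appearing 3 times, giving (8)!/(3!) = 6720.

6720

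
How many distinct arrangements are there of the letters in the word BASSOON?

1260

Letter multiplicities in BASSOON: A×1, B×1, N×1, O×2, S×2.
So there are 7! / (2!·2!) = 1260 distinguishable arrangements.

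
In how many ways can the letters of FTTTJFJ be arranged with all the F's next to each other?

60

Treat the 2 copies of F as a single block. The multiset to arrange is then {FF, J, J, T, T, T}, 6 items in all.
That gives (6)!/(3!·2!) = 60 arrangements.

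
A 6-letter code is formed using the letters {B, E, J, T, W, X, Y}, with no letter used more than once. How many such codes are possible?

5040

This is a permutation of 6 out of 7: P(7,6) = 7!/1!.
7 × 6 × 5 × 4 × 3 × 2 = 5040.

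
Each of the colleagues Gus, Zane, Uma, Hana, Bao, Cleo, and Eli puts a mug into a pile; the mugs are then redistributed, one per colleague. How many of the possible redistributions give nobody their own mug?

1854

This is the derangement count D_7: permutations of 7 items with no fixed point.
By inclusion–exclusion this is Σ_{j=0}^{7} (−1)^j C(7,j)·(7−j)!.
Computing: 5040 − 5040 + 2520 − 840 + 210 − 42 + 7 − 1 = 1854.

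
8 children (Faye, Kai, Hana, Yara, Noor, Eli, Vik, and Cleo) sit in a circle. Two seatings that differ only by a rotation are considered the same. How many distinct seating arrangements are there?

Fix one person's seat to break rotational symmetry; the remaining 7 people can be arranged in (7)! = 5040 ways.

5040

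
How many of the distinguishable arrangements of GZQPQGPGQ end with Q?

1680

Fix Q in the last position and arrange the remaining 8 letters.
Those 8 letters have G appearing 3 times, P appearing twice, and Q appearing twice, giving (8)!/(3!·2!·2!) = 1680.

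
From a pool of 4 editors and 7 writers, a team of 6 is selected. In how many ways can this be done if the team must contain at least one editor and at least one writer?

Total 6-person selections from all 11: C(11,6) = 462.
Selections missing a whole group: no editors → C(7,6) = 7; no writers → C(4,6) = 0.
Both groups omitted at once is impossible, so 462 − 7 = 455.

455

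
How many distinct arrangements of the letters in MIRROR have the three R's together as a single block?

24

Treat the 3 copies of R as a single block. The multiset to arrange is then {RRR, I, M, O}, 4 items in all.
All 4 items are distinct, so there are (4)! = 24 arrangements.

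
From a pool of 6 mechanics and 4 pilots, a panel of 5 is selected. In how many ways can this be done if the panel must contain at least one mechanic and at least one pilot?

With no constraint there are C(10,5) = 252 possible selections.
Subtract selections that omit an entire group: no mechanics → C(4,5) = 0; no pilots → C(6,5) = 6.
Both groups omitted at once is impossible, so 252 − 6 = 246.

246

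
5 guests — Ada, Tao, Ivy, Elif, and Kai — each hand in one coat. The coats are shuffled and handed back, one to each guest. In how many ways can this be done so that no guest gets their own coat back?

44

This is the derangement count D_5: permutations of 5 items with no fixed point.
By inclusion–exclusion this is Σ_{j=0}^{5} (−1)^j C(5,j)·(5−j)!.
Computing: 120 − 120 + 60 − 20 + 5 − 1 = 44.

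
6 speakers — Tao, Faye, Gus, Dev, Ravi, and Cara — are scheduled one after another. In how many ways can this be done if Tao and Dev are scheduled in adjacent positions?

Place the 4 others and the Tao-Dev pair as 5 objects in a line; the pair has 2 internal arrangements.
So the count is 2·(5)! = 240.

240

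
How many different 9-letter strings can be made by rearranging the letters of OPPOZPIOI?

5040

The 9 letters of OPPOZPIOI have repeats: I appearing twice, O appearing 3 times, and P appearing 3 times.
Dividing 9! = 362880 by 3!·3!·2! = 72 for the repeated letters gives 5040.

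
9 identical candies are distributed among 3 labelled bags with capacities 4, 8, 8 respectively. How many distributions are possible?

Ignoring the caps, the number of non-negative solutions to x_1+…+x_3 = 9 is C(11,2) = 55.
Subtract solutions that violate a single cap (substitute x_i' = x_i − (cap_i+1)): x_1 ≥ 5 gives C(6,2) = 15; x_2 ≥ 9 gives C(2,2) = 1; x_3 ≥ 9 gives C(2,2) = 1. Together 17.
No two caps can be exceeded simultaneously, so the pair terms are all 0.
By inclusion–exclusion the count is 55 − 17 + 0 = 38.

38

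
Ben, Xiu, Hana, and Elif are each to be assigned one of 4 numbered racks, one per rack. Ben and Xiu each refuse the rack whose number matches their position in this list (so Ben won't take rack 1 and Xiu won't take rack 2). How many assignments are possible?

14

Let Aᵢ (for i ∈ {1, 2}) be the placements that put person i in their forbidden rack. Any j of these fix j positions, leaving (4−j)! ways to fill the rest, and there are C(2,j) ways to pick which j.
By inclusion–exclusion, the number of valid placements is Σ_{j=0}^{2} (−1)^j C(2,j)·(4−j)!.
Computing: 24 − 12 + 2 = 14.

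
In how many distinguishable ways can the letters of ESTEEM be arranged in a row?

120

Letter multiplicities in ESTEEM: E×3, M×1, S×1, T×1.
So there are 6! / (3!) = 120 distinguishable arrangements.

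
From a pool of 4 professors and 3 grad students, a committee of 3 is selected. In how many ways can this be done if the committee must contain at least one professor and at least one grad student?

30

Total 3-person selections from all 7: C(7,3) = 35.
Selections missing a whole group: no professors → C(3,3) = 1; no grad students → C(4,3) = 4.
Both groups omitted at once is impossible, so 35 − 5 = 30.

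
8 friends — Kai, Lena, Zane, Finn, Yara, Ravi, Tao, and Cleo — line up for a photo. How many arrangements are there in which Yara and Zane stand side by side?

Place the 6 others and the Yara-Zane pair as 7 objects in a line; the pair has 2 internal arrangements.
So the count is 2·(7)! = 10080.

10080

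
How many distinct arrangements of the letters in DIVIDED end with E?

With the last slot taken by E, it remains to arrange the other 6 letters (DIVIDD).
Those 6 letters have D appearing 3 times and I appearing twice, giving (6)!/(3!·2!) = 60.

60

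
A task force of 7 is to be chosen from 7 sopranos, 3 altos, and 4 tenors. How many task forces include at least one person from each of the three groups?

With no constraint there are C(14,7) = 3432 possible selections.
Subtract selections that omit an entire group: no sopranos → C(7,7) = 1; no altos → C(11,7) = 330; no tenors → C(10,7) = 120.
Add back selections omitting two groups (i.e. drawn from a single group): C(7,7) + C(3,7) + C(4,7) = 1.
By inclusion–exclusion: 3432 − 451 + 1 = 2982.

2982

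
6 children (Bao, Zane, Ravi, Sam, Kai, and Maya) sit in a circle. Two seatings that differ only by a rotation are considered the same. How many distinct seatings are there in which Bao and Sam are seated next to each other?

48

Treat {Bao, Sam} as one unit (2 internal orders) and seat the resulting 5 units around the table: (4)! circular arrangements.
So 2 × (4)! = 2 × 24 = 48.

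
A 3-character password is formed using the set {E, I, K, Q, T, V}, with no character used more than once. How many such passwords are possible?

Choose and order 3 of the 6 symbols: the first character has 6 options, the next 5, then 4.
That product is 6 × 5 × 4 = 120.

120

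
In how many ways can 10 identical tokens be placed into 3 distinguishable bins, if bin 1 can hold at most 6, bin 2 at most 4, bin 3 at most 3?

By stars and bars, unrestricted non-negative solutions to x_1+…+x_3 = 10 number C(10+2,2) = 66.
Subtract solutions that violate a single cap (substitute x_i' = x_i − (cap_i+1)): x_1 ≥ 7 gives C(5,2) = 10; x_2 ≥ 5 gives C(7,2) = 21; x_3 ≥ 4 gives C(8,2) = 28. Together 59.
Add back pairs where two caps are both exceeded: 0 + 0 + 3 = 3.
By inclusion–exclusion the count is 66 − 59 + 3 = 10.

10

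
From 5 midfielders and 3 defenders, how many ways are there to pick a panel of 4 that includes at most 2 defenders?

65

Split by how many defenders are chosen (0 through 2).
Sum: C(3,0)·C(5,4) + C(3,1)·C(5,3) + C(3,2)·C(5,2) = 5 + 30 + 30 = 65.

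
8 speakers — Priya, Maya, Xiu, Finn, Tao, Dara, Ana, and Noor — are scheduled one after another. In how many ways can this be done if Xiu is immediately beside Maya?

10080

Glue Xiu and Maya into one block (2 internal orders), leaving 7 units to arrange in a row.
So the count is 2·(7)! = 10080.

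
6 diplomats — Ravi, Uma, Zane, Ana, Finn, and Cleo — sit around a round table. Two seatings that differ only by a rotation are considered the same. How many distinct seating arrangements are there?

120

Around a circle, 6 distinct people have 6!/6 = (5)! = 120 rotationally distinct seatings.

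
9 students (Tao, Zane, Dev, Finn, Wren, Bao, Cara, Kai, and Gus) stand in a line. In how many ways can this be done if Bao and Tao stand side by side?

80640

Treat {Bao, Tao} as a single unit. There are 8 units to order, and the pair itself can be ordered 2 ways.
So the count is 2·(8)! = 80640.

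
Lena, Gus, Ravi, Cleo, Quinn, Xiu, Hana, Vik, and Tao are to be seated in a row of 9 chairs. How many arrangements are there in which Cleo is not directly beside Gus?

282240

There are 9! = 362880 arrangements in all. If Cleo and Gus are adjacent, merging them into one block gives 2·(8)! = 80640 arrangements.
Complementary counting: 362880 − 80640 = 282240.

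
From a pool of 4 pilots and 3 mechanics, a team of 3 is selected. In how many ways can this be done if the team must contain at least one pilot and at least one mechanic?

30

With no constraint there are C(7,3) = 35 possible selections.
Subtract selections that omit an entire group: no pilots → C(3,3) = 1; no mechanics → C(4,3) = 4.
Both groups omitted at once is impossible, so 35 − 5 = 30.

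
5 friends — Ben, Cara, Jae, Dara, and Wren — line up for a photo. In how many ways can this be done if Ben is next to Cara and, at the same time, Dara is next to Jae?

Treat {Ben,Cara} as one block (2 orders) and {Dara,Jae} as another (2 orders).
That leaves 3 units to arrange: 2 × 2 × 3! = 4 × 6 = 24.

24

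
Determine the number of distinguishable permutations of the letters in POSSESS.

Letter multiplicities in POSSESS: E×1, O×1, P×1, S×4.
Dividing 7! = 5040 by 4! = 24 for the repeated letters gives 210.

210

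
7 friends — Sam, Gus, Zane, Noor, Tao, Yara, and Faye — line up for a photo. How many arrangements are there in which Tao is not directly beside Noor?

Of the 7! = 5040 arrangements, those with Tao and Noor adjacent number 2 × 6! = 1440 (treat the pair as a block with 2 internal orders).
So 5040 − 1440 = 3600 arrangements keep them apart.

3600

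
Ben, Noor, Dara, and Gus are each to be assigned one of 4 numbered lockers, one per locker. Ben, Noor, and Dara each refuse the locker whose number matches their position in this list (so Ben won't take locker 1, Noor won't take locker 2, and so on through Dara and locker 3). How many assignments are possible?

Let Aᵢ (for i ∈ {1, 2, 3}) be the placements that put person i in their forbidden locker. Any j of these fix j positions, leaving (4−j)! ways to fill the rest, and there are C(3,j) ways to pick which j.
By inclusion–exclusion, the number of valid placements is Σ_{j=0}^{3} (−1)^j C(3,j)·(4−j)!.
Computing: 24 − 18 + 6 − 1 = 11.

11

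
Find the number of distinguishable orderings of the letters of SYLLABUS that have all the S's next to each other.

2520

Treat the 2 copies of S as a single block. The multiset to arrange is then {SS, A, B, L, L, U, Y}, 7 items in all.
That gives (7)!/(2!) = 2520 arrangements.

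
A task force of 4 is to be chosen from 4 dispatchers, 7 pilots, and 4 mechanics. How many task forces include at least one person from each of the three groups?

672

Unrestricted: C(15,4) = 1365 ways to pick any 4 of the 15.
Selections missing a whole group: no dispatchers → C(11,4) = 330; no pilots → C(8,4) = 70; no mechanics → C(11,4) = 330.
Add back selections omitting two groups (i.e. drawn from a single group): C(4,4) + C(7,4) + C(4,4) = 37.
By inclusion–exclusion: 1365 − 730 + 37 = 672.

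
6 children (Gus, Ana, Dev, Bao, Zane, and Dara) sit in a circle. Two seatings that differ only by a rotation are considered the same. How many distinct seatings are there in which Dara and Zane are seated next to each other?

48

Treat {Dara, Zane} as one unit (2 internal orders) and seat the resulting 5 units around the table: (4)! circular arrangements.
So 2 × (4)! = 2 × 24 = 48.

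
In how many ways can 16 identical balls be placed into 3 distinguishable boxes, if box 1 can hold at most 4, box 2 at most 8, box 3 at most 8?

15

Without the upper bounds there are C(18,2) = 153 ways to split 16 among 3 boxes.
Subtract solutions that violate a single cap (substitute x_i' = x_i − (cap_i+1)): x_1 ≥ 5 gives C(13,2) = 78; x_2 ≥ 9 gives C(9,2) = 36; x_3 ≥ 9 gives C(9,2) = 36. Together 150.
Add back pairs where two caps are both exceeded: 6 + 6 + 0 = 12.
By inclusion–exclusion the count is 153 − 150 + 12 = 15.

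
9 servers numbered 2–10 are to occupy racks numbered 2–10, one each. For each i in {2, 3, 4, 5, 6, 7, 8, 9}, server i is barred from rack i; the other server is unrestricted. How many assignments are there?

148329

Let Aᵢ (for 2 ≤ i ≤ 9) be the placements that put server i in its forbidden rack. Any j of these fix j positions, leaving (9−j)! ways to fill the rest, and there are C(8,j) ways to pick which j.
By inclusion–exclusion, the number of valid placements is Σ_{j=0}^{8} (−1)^j C(8,j)·(9−j)!.
Computing: 362880 − 322560 + 141120 − 40320 + 8400 − 1344 + 168 − 16 + 1 = 148329.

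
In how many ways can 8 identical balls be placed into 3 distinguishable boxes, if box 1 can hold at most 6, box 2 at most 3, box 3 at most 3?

13

Ignoring the caps, the number of non-negative solutions to x_1+…+x_3 = 8 is C(10,2) = 45.
Subtract solutions that violate a single cap (substitute x_i' = x_i − (cap_i+1)): x_1 ≥ 7 gives C(3,2) = 3; x_2 ≥ 4 gives C(6,2) = 15; x_3 ≥ 4 gives C(6,2) = 15. Together 33.
Add back pairs where two caps are both exceeded: 0 + 0 + 1 = 1.
By inclusion–exclusion the count is 45 − 33 + 1 = 13.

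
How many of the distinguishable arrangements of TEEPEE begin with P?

Fix P in the first position and arrange the remaining 5 letters.
Those 5 letters have E appearing 4 times, giving (5)!/(4!) = 5.

5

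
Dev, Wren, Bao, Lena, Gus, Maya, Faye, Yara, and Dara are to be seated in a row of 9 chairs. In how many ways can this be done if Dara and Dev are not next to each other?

There are 9! = 362880 arrangements in all. If Dara and Dev are adjacent, merging them into one block gives 2·(8)! = 80640 arrangements.
Complementary counting: 362880 − 80640 = 282240.

282240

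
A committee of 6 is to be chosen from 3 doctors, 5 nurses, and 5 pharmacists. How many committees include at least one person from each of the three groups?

Total 6-person selections from all 13: C(13,6) = 1716.
Subtract selections that omit an entire group: no doctors → C(10,6) = 210; no nurses → C(8,6) = 28; no pharmacists → C(8,6) = 28.
Add back selections omitting two groups (i.e. drawn from a single group): C(3,6) + C(5,6) + C(5,6) = 0.
By inclusion–exclusion: 1716 − 266 + 0 = 1450.

1450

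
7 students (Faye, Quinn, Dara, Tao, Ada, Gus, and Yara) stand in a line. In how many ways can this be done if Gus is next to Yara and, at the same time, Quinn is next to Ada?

480

Treat {Gus,Yara} as one block (2 orders) and {Quinn,Ada} as another (2 orders).
That leaves 5 units to arrange: 2 × 2 × 5! = 4 × 120 = 480.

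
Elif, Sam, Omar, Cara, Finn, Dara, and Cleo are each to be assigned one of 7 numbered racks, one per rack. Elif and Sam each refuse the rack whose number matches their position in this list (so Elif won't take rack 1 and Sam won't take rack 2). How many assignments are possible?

3720

Let Aᵢ (for i ∈ {1, 2}) be the placements that put person i in their forbidden rack. Any j of these fix j positions, leaving (7−j)! ways to fill the rest, and there are C(2,j) ways to pick which j.
By inclusion–exclusion, the number of valid placements is Σ_{j=0}^{2} (−1)^j C(2,j)·(7−j)!.
Computing: 5040 − 1440 + 120 = 3720.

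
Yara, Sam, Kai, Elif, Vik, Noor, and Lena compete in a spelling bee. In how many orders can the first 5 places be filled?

This is an ordered selection of 5 from 7: P(7,5).
That gives 7 × 6 × 5 × 4 × 3 = 2520.

2520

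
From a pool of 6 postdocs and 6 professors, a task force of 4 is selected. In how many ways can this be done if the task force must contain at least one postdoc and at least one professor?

465

With no constraint there are C(12,4) = 495 possible selections.
Selections missing a whole group: no postdocs → C(6,4) = 15; no professors → C(6,4) = 15.
Both groups omitted at once is impossible, so 495 − 30 = 465.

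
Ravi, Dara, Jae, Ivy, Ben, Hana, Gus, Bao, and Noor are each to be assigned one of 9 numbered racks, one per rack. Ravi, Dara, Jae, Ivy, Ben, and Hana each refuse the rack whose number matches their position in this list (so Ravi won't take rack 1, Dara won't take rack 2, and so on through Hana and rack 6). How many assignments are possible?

Let Aᵢ (for 1 ≤ i ≤ 6) be the placements that put person i in their forbidden rack. Any j of these fix j positions, leaving (9−j)! ways to fill the rest, and there are C(6,j) ways to pick which j.
By inclusion–exclusion, the number of valid placements is Σ_{j=0}^{6} (−1)^j C(6,j)·(9−j)!.
Computing: 362880 − 241920 + 75600 − 14400 + 1800 − 144 + 6 = 183822.

183822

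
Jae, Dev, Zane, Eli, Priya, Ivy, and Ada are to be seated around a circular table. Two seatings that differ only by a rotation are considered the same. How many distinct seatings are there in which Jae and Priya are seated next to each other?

Glue Jae and Priya into a block (2 internal orders). Seating 6 units around a circle gives (5)! arrangements.
So 2 × (5)! = 2 × 120 = 240.

240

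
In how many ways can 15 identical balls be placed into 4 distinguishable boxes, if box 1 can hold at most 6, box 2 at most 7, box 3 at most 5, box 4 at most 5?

140

By stars and bars, unrestricted non-negative solutions to x_1+…+x_4 = 15 number C(15+3,3) = 816.
Subtract solutions that violate a single cap (substitute x_i' = x_i − (cap_i+1)): x_1 ≥ 7 gives C(11,3) = 165; x_2 ≥ 8 gives C(10,3) = 120; x_3 ≥ 6 gives C(12,3) = 220; x_4 ≥ 6 gives C(12,3) = 220. Together 725.
Add back pairs where two caps are both exceeded: 1 + 10 + 10 + 4 + 4 + 20 = 49.
By inclusion–exclusion the count is 816 − 725 + 49 = 140.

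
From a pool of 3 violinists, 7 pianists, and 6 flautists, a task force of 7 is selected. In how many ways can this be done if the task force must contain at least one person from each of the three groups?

Unrestricted: C(16,7) = 11440 ways to pick any 7 of the 16.
Subtract selections that omit an entire group: no violinists → C(13,7) = 1716; no pianists → C(9,7) = 36; no flautists → C(10,7) = 120.
Add back selections omitting two groups (i.e. drawn from a single group): C(3,7) + C(7,7) + C(6,7) = 1.
By inclusion–exclusion: 11440 − 1872 + 1 = 9569.

9569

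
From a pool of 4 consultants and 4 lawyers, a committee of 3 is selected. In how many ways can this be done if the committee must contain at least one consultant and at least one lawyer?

48

Total 3-person selections from all 8: C(8,3) = 56.
Selections missing a whole group: no consultants → C(4,3) = 4; no lawyers → C(4,3) = 4.
Both groups omitted at once is impossible, so 56 − 8 = 48.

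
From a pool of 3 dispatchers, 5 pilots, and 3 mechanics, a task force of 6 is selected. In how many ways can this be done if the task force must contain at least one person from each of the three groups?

405

Total 6-person selections from all 11: C(11,6) = 462.
Selections missing a whole group: no dispatchers → C(8,6) = 28; no pilots → C(6,6) = 1; no mechanics → C(8,6) = 28.
Add back selections omitting two groups (i.e. drawn from a single group): C(3,6) + C(5,6) + C(3,6) = 0.
By inclusion–exclusion: 462 − 57 + 0 = 405.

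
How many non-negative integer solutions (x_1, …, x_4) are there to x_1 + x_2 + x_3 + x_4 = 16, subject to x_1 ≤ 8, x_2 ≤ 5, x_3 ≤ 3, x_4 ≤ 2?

Ignoring the caps, the number of non-negative solutions to x_1+…+x_4 = 16 is C(19,3) = 969.
Subtract solutions that violate a single cap (substitute x_i' = x_i − (cap_i+1)): x_1 ≥ 9 gives C(10,3) = 120; x_2 ≥ 6 gives C(13,3) = 286; x_3 ≥ 4 gives C(15,3) = 455; x_4 ≥ 3 gives C(16,3) = 560. Together 1421.
Add back pairs where two caps are both exceeded: 4 + 20 + 35 + 84 + 120 + 220 = 483.
Subtract triples: 0 + 0 + 1 + 20 = 21.
By inclusion–exclusion the count is 969 − 1421 + 483 − 21 = 10.

10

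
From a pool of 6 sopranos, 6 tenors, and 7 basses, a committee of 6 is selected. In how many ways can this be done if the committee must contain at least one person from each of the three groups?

Total 6-person selections from all 19: C(19,6) = 27132.
Selections missing a whole group: no sopranos → C(13,6) = 1716; no tenors → C(13,6) = 1716; no basses → C(12,6) = 924.
Add back selections omitting two groups (i.e. drawn from a single group): C(6,6) + C(6,6) + C(7,6) = 9.
By inclusion–exclusion: 27132 − 4356 + 9 = 22785.

22785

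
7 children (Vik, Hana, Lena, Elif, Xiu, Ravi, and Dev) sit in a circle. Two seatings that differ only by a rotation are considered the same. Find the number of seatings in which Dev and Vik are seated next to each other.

240

Treat {Dev, Vik} as one unit (2 internal orders) and seat the resulting 6 units around the table: (5)! circular arrangements.
So 2 × (5)! = 2 × 120 = 240.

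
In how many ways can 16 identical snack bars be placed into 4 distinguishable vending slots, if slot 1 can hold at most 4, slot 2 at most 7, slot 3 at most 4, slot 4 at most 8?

100

By stars and bars, unrestricted non-negative solutions to x_1+…+x_4 = 16 number C(16+3,3) = 969.
Subtract solutions that violate a single cap (substitute x_i' = x_i − (cap_i+1)): x_1 ≥ 5 gives C(14,3) = 364; x_2 ≥ 8 gives C(11,3) = 165; x_3 ≥ 5 gives C(14,3) = 364; x_4 ≥ 9 gives C(10,3) = 120. Together 1013.
Add back pairs where two caps are both exceeded: 20 + 84 + 10 + 20 + 0 + 10 = 144.
By inclusion–exclusion the count is 969 − 1013 + 144 = 100.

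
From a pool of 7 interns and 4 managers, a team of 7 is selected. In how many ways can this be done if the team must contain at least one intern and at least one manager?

Total 7-person selections from all 11: C(11,7) = 330.
Subtract selections that omit an entire group: no interns → C(4,7) = 0; no managers → C(7,7) = 1.
Both groups omitted at once is impossible, so 330 − 1 = 329.

329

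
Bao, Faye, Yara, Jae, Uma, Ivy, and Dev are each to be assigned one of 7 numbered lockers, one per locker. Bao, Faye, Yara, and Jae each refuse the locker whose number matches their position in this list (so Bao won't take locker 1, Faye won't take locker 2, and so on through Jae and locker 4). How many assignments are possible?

2790

Let Aᵢ (for 1 ≤ i ≤ 4) be the placements that put person i in their forbidden locker. Any j of these fix j positions, leaving (7−j)! ways to fill the rest, and there are C(4,j) ways to pick which j.
By inclusion–exclusion, the number of valid placements is Σ_{j=0}^{4} (−1)^j C(4,j)·(7−j)!.
Computing: 5040 − 2880 + 720 − 96 + 6 = 2790.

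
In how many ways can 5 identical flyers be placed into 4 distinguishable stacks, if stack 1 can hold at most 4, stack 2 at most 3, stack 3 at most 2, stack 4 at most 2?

31

Ignoring the caps, the number of non-negative solutions to x_1+…+x_4 = 5 is C(8,3) = 56.
Subtract solutions that violate a single cap (substitute x_i' = x_i − (cap_i+1)): x_1 ≥ 5 gives C(3,3) = 1; x_2 ≥ 4 gives C(4,3) = 4; x_3 ≥ 3 gives C(5,3) = 10; x_4 ≥ 3 gives C(5,3) = 10. Together 25.
No two caps can be exceeded simultaneously, so the pair terms are all 0.
By inclusion–exclusion the count is 56 − 25 + 0 = 31.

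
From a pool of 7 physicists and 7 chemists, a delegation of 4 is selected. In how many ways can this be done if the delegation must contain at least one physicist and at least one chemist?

Unrestricted: C(14,4) = 1001 ways to pick any 4 of the 14.
Subtract selections that omit an entire group: no physicists → C(7,4) = 35; no chemists → C(7,4) = 35.
Both groups omitted at once is impossible, so 1001 − 70 = 931.

931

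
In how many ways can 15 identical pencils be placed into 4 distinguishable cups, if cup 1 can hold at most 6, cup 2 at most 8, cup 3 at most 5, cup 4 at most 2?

Ignoring the caps, the number of non-negative solutions to x_1+…+x_4 = 15 is C(18,3) = 816.
Subtract solutions that violate a single cap (substitute x_i' = x_i − (cap_i+1)): x_1 ≥ 7 gives C(11,3) = 165; x_2 ≥ 9 gives C(9,3) = 84; x_3 ≥ 6 gives C(12,3) = 220; x_4 ≥ 3 gives C(15,3) = 455. Together 924.
Add back pairs where two caps are both exceeded: 0 + 10 + 56 + 1 + 20 + 84 = 171.
By inclusion–exclusion the count is 816 − 924 + 171 = 63.

63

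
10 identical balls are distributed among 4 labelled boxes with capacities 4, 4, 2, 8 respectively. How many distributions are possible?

Without the upper bounds there are C(13,3) = 286 ways to split 10 among 4 boxes.
Subtract solutions that violate a single cap (substitute x_i' = x_i − (cap_i+1)): x_1 ≥ 5 gives C(8,3) = 56; x_2 ≥ 5 gives C(8,3) = 56; x_3 ≥ 3 gives C(10,3) = 120; x_4 ≥ 9 gives C(4,3) = 4. Together 236.
Add back pairs where two caps are both exceeded: 1 + 10 + 0 + 10 + 0 + 0 = 21.
By inclusion–exclusion the count is 286 − 236 + 21 = 71.

71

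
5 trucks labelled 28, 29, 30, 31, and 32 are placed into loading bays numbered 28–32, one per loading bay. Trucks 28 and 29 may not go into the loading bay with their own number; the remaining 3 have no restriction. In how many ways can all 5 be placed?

Let Aᵢ (for i ∈ {28, 29}) be the placements that put truck i in its forbidden loading bay. Any j of these fix j positions, leaving (5−j)! ways to fill the rest, and there are C(2,j) ways to pick which j.
By inclusion–exclusion, the number of valid placements is Σ_{j=0}^{2} (−1)^j C(2,j)·(5−j)!.
Computing: 120 − 48 + 6 = 78.

78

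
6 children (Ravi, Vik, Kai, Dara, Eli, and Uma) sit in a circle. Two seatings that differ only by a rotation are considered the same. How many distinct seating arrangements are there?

Fix one person's seat to break rotational symmetry; the remaining 5 people can be arranged in (5)! = 120 ways.

120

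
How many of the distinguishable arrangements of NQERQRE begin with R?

180

With the first slot taken by R, it remains to arrange the other 6 letters (NQEQRE).
Those 6 letters have E appearing twice and Q appearing twice, giving (6)!/(2!·2!) = 180.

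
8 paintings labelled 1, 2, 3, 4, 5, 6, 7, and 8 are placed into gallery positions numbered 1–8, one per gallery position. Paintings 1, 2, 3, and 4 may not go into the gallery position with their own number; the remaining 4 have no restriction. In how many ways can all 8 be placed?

Let Aᵢ (for 1 ≤ i ≤ 4) be the placements that put painting i in its forbidden gallery position. Any j of these fix j positions, leaving (8−j)! ways to fill the rest, and there are C(4,j) ways to pick which j.
By inclusion–exclusion, the number of valid placements is Σ_{j=0}^{4} (−1)^j C(4,j)·(8−j)!.
Computing: 40320 − 20160 + 4320 − 480 + 24 = 24024.

24024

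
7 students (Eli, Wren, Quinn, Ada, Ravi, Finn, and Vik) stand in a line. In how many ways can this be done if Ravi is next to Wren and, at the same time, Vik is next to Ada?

480

Treat {Ravi,Wren} as one block (2 orders) and {Vik,Ada} as another (2 orders).
That leaves 5 units to arrange: 2 × 2 × 5! = 4 × 120 = 480.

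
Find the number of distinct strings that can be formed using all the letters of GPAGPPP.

105

The 7 letters of GPAGPPP have repeats: G appearing twice and P appearing 4 times.
Dividing 7! = 5040 by 4!·2! = 48 for the repeated letters gives 105.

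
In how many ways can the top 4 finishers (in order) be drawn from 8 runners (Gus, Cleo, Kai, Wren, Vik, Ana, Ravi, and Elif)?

This is an ordered selection of 4 from 8: P(8,4).
That gives 8 × 7 × 6 × 5 = 1680.

1680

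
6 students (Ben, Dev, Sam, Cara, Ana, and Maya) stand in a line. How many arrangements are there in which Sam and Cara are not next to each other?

Of the 6! = 720 arrangements, those with Sam and Cara adjacent number 2 × 5! = 240 (treat the pair as a block with 2 internal orders).
Complementary counting: 720 − 240 = 480.

480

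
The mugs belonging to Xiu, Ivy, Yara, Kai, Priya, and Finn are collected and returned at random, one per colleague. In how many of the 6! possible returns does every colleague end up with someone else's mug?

Let Aᵢ be the assignments in which colleague i gets their own mug. We want the size of the complement of A₁∪…∪A_6.
By inclusion–exclusion this is Σ_{j=0}^{6} (−1)^j C(6,j)·(6−j)!.
Computing: 720 − 720 + 360 − 120 + 30 − 6 + 1 = 265.

265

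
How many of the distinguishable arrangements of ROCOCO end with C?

20

Fix C in the last position and arrange the remaining 5 letters.
Those 5 letters have O appearing 3 times, giving (5)!/(3!) = 20.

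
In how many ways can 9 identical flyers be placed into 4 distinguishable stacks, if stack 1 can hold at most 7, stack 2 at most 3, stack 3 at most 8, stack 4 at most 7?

Without the upper bounds there are C(12,3) = 220 ways to split 9 among 4 stacks.
Subtract solutions that violate a single cap (substitute x_i' = x_i − (cap_i+1)): x_1 ≥ 8 gives C(4,3) = 4; x_2 ≥ 4 gives C(8,3) = 56; x_3 ≥ 9 gives C(3,3) = 1; x_4 ≥ 8 gives C(4,3) = 4. Together 65.
No two caps can be exceeded simultaneously, so the pair terms are all 0.
By inclusion–exclusion the count is 220 − 65 + 0 = 155.

155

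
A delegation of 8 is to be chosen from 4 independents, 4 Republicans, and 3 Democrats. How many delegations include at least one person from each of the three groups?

164

With no constraint there are C(11,8) = 165 possible selections.
Selections missing a whole group: no independents → C(7,8) = 0; no Republicans → C(7,8) = 0; no Democrats → C(8,8) = 1.
Add back selections omitting two groups (i.e. drawn from a single group): C(4,8) + C(4,8) + C(3,8) = 0.
By inclusion–exclusion: 165 − 1 + 0 = 164.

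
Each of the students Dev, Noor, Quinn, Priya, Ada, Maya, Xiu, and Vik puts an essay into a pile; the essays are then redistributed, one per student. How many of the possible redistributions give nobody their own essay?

14833

This is the derangement count D_8: permutations of 8 items with no fixed point.
By inclusion–exclusion this is Σ_{j=0}^{8} (−1)^j C(8,j)·(8−j)!.
Computing: 40320 − 40320 + 20160 − 6720 + 1680 − 336 + 56 − 8 + 1 = 14833.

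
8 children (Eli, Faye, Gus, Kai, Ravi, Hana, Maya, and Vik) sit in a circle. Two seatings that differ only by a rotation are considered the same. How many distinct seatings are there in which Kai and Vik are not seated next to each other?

Without the restriction there are (7)! = 5040 seatings.
Those with Kai next to Vik: fuse the pair into one unit and seat 7 units around a circle — 2·(6)! = 1440.
Subtracting, 5040 − 1440 = 3600.

3600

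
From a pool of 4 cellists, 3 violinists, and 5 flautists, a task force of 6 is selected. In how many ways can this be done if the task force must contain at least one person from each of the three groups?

With no constraint there are C(12,6) = 924 possible selections.
Subtract selections that omit an entire group: no cellists → C(8,6) = 28; no violinists → C(9,6) = 84; no flautists → C(7,6) = 7.
Add back selections omitting two groups (i.e. drawn from a single group): C(4,6) + C(3,6) + C(5,6) = 0.
By inclusion–exclusion: 924 − 119 + 0 = 805.

805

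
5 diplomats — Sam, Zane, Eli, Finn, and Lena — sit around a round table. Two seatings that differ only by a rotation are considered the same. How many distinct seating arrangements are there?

24

Seat Sam anywhere (absorbing the rotational symmetry), then permute the other 4: (4)! = 24.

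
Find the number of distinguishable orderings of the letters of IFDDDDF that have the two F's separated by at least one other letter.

Total arrangements of IFDDDDF: 7!/(4!·2!) = 105.
Arrangements with the F's together: treat FF as one letter, giving (6)!/(4!) = 30.
Hence 105 − 30 = 75.

75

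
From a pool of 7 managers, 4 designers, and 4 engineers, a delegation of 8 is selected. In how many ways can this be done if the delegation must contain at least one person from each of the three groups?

6104

Total 8-person selections from all 15: C(15,8) = 6435.
Selections missing a whole group: no managers → C(8,8) = 1; no designers → C(11,8) = 165; no engineers → C(11,8) = 165.
Add back selections omitting two groups (i.e. drawn from a single group): C(7,8) + C(4,8) + C(4,8) = 0.
By inclusion–exclusion: 6435 − 331 + 0 = 6104.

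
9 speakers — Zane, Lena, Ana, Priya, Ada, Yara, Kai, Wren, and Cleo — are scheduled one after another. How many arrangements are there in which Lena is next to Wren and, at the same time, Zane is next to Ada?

20160

Treat {Lena,Wren} as one block (2 orders) and {Zane,Ada} as another (2 orders).
That leaves 7 units to arrange: 2 × 2 × 7! = 4 × 5040 = 20160.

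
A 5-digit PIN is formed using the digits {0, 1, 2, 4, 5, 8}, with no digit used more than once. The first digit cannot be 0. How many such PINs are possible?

600

The first digit has 6−1 = 5 choices (anything except 0).
The remaining 4 digits are filled from the other 5 symbols without repetition: 5 × 4 × 3 × 2 = 120.
Total: 5 × 120 = 600.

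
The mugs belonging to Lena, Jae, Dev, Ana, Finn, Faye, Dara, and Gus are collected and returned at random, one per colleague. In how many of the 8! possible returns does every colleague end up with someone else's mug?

This is the derangement count D_8: permutations of 8 items with no fixed point.
By inclusion–exclusion this is Σ_{j=0}^{8} (−1)^j C(8,j)·(8−j)!.
Computing: 40320 − 40320 + 20160 − 6720 + 1680 − 336 + 56 − 8 + 1 = 14833.

14833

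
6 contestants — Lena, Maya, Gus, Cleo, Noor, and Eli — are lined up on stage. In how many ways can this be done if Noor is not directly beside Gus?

Of the 6! = 720 arrangements, those with Noor and Gus adjacent number 2 × 5! = 240 (treat the pair as a block with 2 internal orders).
So 720 − 240 = 480 arrangements keep them apart.

480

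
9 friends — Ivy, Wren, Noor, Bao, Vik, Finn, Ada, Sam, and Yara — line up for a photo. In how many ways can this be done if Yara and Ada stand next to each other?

80640

Glue Yara and Ada into one block (2 internal orders), leaving 8 units to arrange in a row.
So the count is 2·(8)! = 80640.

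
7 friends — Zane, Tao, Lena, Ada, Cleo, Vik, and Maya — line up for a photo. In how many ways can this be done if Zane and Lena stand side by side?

Place the 5 others and the Zane-Lena pair as 6 objects in a line; the pair has 2 internal arrangements.
So the count is 2·(6)! = 1440.

1440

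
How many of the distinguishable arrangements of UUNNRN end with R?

10

Fix R in the last position and arrange the remaining 5 letters.
Those 5 letters have N appearing 3 times and U appearing twice, giving (5)!/(3!·2!) = 10.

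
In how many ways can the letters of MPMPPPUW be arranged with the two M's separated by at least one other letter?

630

Total arrangements of MPMPPPUW: 8!/(4!·2!) = 840.
Arrangements with the M's together: treat MM as one letter, giving (7)!/(4!) = 210.
Subtracting, 840 − 210 = 630 arrangements keep the M's apart.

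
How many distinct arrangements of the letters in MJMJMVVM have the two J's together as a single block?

105

Treat the 2 copies of J as a single block. The multiset to arrange is then {JJ, M, M, M, M, V, V}, 7 items in all.
That gives (7)!/(4!·2!) = 105 arrangements.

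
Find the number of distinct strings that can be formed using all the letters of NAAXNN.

60

Letter multiplicities in NAAXNN: A×2, N×3, X×1.
The number of distinct arrangements is 6!/(3!·2!) = 720/12 = 60.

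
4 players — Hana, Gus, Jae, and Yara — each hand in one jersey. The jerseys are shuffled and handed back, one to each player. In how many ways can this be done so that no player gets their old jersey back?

Let Aᵢ be the assignments in which player i gets their old jersey. We want the size of the complement of A₁∪…∪A_4.
By inclusion–exclusion this is Σ_{j=0}^{4} (−1)^j C(4,j)·(4−j)!.
Computing: 24 − 24 + 12 − 4 + 1 = 9.

9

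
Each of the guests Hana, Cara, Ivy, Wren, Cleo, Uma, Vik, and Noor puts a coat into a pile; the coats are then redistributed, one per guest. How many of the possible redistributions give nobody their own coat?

This is the derangement count D_8: permutations of 8 items with no fixed point.
By inclusion–exclusion this is Σ_{j=0}^{8} (−1)^j C(8,j)·(8−j)!.
Computing: 40320 − 40320 + 20160 − 6720 + 1680 − 336 + 56 − 8 + 1 = 14833.

14833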